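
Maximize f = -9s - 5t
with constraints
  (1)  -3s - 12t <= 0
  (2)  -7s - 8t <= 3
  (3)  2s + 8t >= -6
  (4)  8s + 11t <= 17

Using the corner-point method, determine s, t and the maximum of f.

Feasible corners and f = -9s - 5t:
  (-3/5, 3/20) → f = 93/20
  (68/21, -17/21) → f = -527/21
  (-13, 11) → f = 62

s = -13, t = 11, maximum f = 62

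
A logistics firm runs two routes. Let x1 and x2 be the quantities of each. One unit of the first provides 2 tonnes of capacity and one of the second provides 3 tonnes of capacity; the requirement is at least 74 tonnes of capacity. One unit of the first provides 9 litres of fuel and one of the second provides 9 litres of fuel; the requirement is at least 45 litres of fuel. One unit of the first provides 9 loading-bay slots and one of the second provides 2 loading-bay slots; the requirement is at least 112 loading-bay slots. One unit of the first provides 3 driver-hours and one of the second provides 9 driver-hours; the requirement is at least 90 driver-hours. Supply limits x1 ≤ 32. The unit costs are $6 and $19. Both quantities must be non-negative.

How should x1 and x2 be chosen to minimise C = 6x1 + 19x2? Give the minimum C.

Feasible corners and C = 6x1 + 19x2:
  (0, 56) → C = 1064
  (188/23, 442/23) → C = 9526/23
  (32, 10/3) → C = 766/3
The feasible region is unbounded (it extends along (0, 1)), but C strictly increases along every unbounded feasible direction, so there is no improving ray and the minimum is attained at a vertex.

The optimum lies where 2x1 + 3x2 = 74 and x1 = 32.
Solving simultaneously gives x1 = 32, x2 = 10/3.

x1 = 32, x2 = 10/3, minimum C = 766/3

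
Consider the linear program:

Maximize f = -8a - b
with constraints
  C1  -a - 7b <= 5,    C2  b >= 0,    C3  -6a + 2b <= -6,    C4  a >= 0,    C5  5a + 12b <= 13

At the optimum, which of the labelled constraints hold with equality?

C2 and C3

Corner points and f = -8a - b:
  (1, 0) → f = -8
  (13/5, 0) → f = -104/5
  (49/41, 24/41) → f = -416/41

The maximum is at (1, 0). Substituting into each constraint, equality holds for C2 and C3; the remaining constraints have slack.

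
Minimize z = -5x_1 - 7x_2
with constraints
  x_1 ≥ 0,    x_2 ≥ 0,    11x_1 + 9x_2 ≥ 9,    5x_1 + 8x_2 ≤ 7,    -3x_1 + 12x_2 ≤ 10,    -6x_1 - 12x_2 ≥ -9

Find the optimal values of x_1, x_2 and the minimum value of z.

Corner points and z = -5x_1 - 7x_2:
  (9/11, 0) → z = -45/11
  (7/5, 0) → z = -7
  (9/26, 15/26) → z = -75/13
  (1, 1/4) → z = -27/4

At the optimal vertex, x_2 = 0 and 5x_1 + 8x_2 = 7.
Solving simultaneously gives x_1 = 7/5, x_2 = 0.

x_1 = 7/5, x_2 = 0, minimum z = -7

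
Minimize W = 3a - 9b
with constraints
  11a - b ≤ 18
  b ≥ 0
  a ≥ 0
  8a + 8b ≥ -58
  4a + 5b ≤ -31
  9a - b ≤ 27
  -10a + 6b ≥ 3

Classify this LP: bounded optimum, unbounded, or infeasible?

The boundaries 11a - b = 18 and -10a + 6b = 3 meet at (111/56, 213/56), but that point violates 4a + 5b ≤ -31. Every candidate vertex is excluded by some other constraint, so the feasible region is empty.

infeasible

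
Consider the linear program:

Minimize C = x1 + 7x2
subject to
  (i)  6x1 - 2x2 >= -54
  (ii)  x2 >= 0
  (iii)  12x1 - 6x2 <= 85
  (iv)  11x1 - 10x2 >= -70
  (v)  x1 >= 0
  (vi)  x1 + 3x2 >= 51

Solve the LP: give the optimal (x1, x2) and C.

Vertices and C = x1 + 7x2:
  (635/27, 1775/54) → C = 4565/18
  (187/14, 527/42) → C = 2125/21
  (300/43, 631/43) → C = 4717/43

x1 = 187/14, x2 = 527/42, minimum C = 2125/21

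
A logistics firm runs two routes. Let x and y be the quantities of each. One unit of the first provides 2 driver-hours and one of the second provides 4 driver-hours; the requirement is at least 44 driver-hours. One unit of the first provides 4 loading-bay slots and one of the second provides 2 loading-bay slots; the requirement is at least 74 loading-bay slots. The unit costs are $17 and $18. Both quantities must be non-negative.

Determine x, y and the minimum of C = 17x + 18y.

Extreme points and C = 17x + 18y:
  (0, 37) → C = 666
  (22, 0) → C = 374
  (52/3, 7/3) → C = 1010/3
The feasible region is unbounded (it extends along (0, 1), (1, 0)), but C strictly increases along every unbounded feasible direction, so there is no improving ray and the minimum is attained at a vertex.

x = 52/3, y = 7/3, minimum C = 1010/3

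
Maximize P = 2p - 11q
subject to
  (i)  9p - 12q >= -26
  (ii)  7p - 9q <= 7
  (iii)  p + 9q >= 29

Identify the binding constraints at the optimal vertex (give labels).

Extreme points and P = 2p - 11q:
  (106, 245/3) → P = -2059/3
  (38/31, 287/93) → P = -2929/93
  (9/2, 49/18) → P = -377/18

The maximum is at (9/2, 49/18). Substituting into each constraint, equality holds for (ii) and (iii); the remaining constraints have slack.

(ii) and (iii)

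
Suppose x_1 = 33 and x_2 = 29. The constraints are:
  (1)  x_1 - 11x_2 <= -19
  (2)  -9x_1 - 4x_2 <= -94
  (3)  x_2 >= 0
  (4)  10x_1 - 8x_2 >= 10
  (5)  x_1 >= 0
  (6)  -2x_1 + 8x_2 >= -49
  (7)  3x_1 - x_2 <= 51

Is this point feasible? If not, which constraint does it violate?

Constraint (7): 3x_1 - x_2 = 70, which is not ≤ 51. All other constraints are satisfied.

not feasible — violates (7)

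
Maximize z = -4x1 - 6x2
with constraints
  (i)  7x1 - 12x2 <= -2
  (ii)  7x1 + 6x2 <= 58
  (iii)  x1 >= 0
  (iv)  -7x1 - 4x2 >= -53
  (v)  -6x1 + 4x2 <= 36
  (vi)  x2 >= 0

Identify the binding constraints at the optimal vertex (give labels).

Feasible corners and z = -4x1 - 6x2:
  (38/7, 10/3) → z = -292/7
  (0, 1/6) → z = -1
  (1/4, 75/8) → z = -229/4
  (0, 9) → z = -54

The maximum is at (0, 1/6). Substituting into each constraint, equality holds for (i) and (iii); the remaining constraints have slack.

(i) and (iii)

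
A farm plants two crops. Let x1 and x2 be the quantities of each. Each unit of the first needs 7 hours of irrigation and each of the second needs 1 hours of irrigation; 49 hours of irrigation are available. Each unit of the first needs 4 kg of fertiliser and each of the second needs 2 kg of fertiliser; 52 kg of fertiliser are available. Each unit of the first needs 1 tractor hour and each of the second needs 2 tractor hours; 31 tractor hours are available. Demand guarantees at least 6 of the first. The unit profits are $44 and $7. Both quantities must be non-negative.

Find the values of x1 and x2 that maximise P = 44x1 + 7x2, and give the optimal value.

Corner points and P = 44x1 + 7x2:
  (7, 0) → P = 308
  (6, 0) → P = 264
  (6, 7) → P = 313

The binding constraints are 7x1 + x2 = 49 and x1 = 6.
Solving simultaneously gives x1 = 6, x2 = 7.

x1 = 6, x2 = 7, maximum P = 313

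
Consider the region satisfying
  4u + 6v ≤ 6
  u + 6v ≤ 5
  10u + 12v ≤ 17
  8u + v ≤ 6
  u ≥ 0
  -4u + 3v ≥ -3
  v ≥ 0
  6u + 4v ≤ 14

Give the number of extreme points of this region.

Intersecting each pair of boundary lines and keeping only the points that satisfy every inequality leaves:
  (1/3, 7/9)
  (15/22, 6/11)
  (0, 5/6)
  (3/4, 0)
  (0, 0)

5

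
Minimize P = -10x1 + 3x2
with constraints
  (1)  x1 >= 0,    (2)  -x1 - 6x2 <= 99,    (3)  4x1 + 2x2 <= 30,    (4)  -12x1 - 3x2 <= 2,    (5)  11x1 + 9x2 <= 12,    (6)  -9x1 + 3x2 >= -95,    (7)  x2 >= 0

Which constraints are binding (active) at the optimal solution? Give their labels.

(5) and (7)

Feasible corners and P = -10x1 + 3x2:
  (0, 4/3) → P = 4
  (0, 0) → P = 0
  (12/11, 0) → P = -120/11

The minimum is at (12/11, 0). Substituting into each constraint, equality holds for (5) and (7); the remaining constraints have slack.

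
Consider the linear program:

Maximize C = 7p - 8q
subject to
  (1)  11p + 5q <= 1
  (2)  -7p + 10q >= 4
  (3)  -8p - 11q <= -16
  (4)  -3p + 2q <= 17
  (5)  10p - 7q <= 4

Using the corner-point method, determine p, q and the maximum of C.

Corner points and C = 7p - 8q:
  (-23/27, 56/27) → C = -203/9
  (-83/37, 190/37) → C = -2101/37
  (-155/49, 184/49) → C = -2557/49

At the optimal vertex, 11p + 5q = 1 and -8p - 11q = -16.
Solving simultaneously gives p = -23/27, q = 56/27.

p = -23/27, q = 56/27, maximum C = -203/9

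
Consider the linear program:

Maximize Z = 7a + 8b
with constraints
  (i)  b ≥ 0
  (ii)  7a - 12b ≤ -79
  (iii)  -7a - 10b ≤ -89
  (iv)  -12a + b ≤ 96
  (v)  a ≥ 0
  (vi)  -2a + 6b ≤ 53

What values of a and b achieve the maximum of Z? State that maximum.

a = 9, b = 71/6, maximum Z = 473/3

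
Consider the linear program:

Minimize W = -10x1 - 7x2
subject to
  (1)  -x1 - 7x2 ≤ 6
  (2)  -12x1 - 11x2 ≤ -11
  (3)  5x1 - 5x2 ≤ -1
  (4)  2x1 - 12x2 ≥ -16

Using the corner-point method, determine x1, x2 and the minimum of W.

Feasible corners and W = -10x1 - 7x2:
  (44/115, 67/115) → W = -909/115
  (-22/83, 107/83) → W = -529/83
  (34/25, 39/25) → W = -613/25

The optimum lies where 5x1 - 5x2 = -1 and 2x1 - 12x2 = -16.
Solving simultaneously gives x1 = 34/25, x2 = 39/25.

x1 = 34/25, x2 = 39/25, minimum W = -613/25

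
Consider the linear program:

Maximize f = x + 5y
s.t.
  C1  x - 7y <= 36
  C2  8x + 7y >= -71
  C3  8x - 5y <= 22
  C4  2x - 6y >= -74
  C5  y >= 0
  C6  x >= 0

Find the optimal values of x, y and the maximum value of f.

x = 251/19, y = 318/19, maximum f = 1841/19

Feasible corners and f = x + 5y:
  (251/19, 318/19) → f = 1841/19
  (11/4, 0) → f = 11/4
  (0, 37/3) → f = 185/3
  (0, 0) → f = 0

At the optimal vertex, 8x - 5y = 22 and 2x - 6y = -74.
Solving simultaneously gives x = 251/19, y = 318/19.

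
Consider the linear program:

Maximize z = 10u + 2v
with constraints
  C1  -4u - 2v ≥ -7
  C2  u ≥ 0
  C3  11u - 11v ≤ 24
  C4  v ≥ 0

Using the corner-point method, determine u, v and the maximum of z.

Feasible corners and z = 10u + 2v:
  (0, 7/2) → z = 7
  (7/4, 0) → z = 35/2
  (0, 0) → z = 0

The optimum lies where -4u - 2v = -7 and v = 0.
Solving simultaneously gives u = 7/4, v = 0.

u = 7/4, v = 0, maximum z = 35/2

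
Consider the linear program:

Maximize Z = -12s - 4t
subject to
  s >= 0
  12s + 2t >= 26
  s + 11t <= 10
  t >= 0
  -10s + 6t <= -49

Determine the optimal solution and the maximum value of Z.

s = 49/10, t = 0, maximum Z = -294/5

Extreme points and Z = -12s - 4t:
  (10, 0) → Z = -120
  (599/116, 51/116) → Z = -1848/29
  (49/10, 0) → Z = -294/5

At the optimal vertex, t = 0 and -10s + 6t = -49.
Solving simultaneously gives s = 49/10, t = 0.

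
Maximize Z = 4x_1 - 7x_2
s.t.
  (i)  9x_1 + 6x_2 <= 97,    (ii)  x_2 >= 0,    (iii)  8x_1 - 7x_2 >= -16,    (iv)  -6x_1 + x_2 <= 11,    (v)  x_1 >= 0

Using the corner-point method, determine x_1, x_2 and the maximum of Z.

x_1 = 97/9, x_2 = 0, maximum Z = 388/9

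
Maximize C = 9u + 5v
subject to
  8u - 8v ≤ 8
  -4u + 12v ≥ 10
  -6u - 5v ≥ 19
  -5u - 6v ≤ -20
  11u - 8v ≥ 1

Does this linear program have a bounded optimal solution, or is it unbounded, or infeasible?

infeasible

The boundaries 8u - 8v = 8 and -4u + 12v = 10 meet at (11/4, 7/4), but that point violates -6u - 5v ≥ 19. Every candidate vertex is excluded by some other constraint, so the feasible region is empty.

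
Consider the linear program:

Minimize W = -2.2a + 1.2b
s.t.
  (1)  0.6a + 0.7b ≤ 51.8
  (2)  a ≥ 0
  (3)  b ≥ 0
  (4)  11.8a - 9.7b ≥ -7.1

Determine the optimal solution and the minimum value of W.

a = 259/3, b = 0, minimum W = -2849/15

At the optimal vertex, 0.6a + 0.7b = 51.8 and b = 0.
Solving simultaneously gives a = 259/3, b = 0.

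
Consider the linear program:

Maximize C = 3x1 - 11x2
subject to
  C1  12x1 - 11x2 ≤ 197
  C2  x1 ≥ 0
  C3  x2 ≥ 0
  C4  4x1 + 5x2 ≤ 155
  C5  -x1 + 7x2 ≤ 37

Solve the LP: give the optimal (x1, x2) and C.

x1 = 197/12, x2 = 0, maximum C = 197/4

Feasible corners and C = 3x1 - 11x2:
  (197/12, 0) → C = 197/4
  (1786/73, 641/73) → C = -1693/73
  (0, 0) → C = 0
  (0, 37/7) → C = -407/7

At the optimal vertex, 12x1 - 11x2 = 197 and x2 = 0.
Solving simultaneously gives x1 = 197/12, x2 = 0.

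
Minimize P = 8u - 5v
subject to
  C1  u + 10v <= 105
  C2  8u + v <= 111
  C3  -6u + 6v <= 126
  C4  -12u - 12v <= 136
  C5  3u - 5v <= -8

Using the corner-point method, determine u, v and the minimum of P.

u = -97/6, v = 29/6, minimum P = -307/2

Extreme points and P = 8u - 5v:
  (-105/11, 126/11) → P = -1470/11
  (89/7, 323/35) → P = 389/7
  (-97/6, 29/6) → P = -307/2
  (-97/12, -13/4) → P = -581/12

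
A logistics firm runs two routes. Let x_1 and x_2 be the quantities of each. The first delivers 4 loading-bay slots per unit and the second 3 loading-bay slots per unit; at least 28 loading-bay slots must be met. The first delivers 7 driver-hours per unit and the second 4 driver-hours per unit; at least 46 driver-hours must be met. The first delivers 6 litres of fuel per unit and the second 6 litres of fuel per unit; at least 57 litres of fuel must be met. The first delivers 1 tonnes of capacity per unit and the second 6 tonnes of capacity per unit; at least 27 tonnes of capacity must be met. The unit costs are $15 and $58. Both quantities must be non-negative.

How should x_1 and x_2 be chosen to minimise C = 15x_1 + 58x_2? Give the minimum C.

The feasible region is unbounded (it extends along (0, 1), (1, 0)), but C strictly increases along every unbounded feasible direction, so there is no improving ray and the minimum is attained at a vertex.

x_1 = 6, x_2 = 7/2, minimum C = 293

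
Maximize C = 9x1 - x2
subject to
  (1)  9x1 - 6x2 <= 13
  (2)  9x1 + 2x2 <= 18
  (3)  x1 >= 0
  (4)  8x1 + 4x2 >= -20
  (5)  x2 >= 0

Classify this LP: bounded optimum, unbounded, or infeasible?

bounded optimum

Corner points and C = 9x1 - x2:
  (67/36, 5/8) → C = 129/8
  (13/9, 0) → C = 13
  (0, 9) → C = -9
  (0, 0) → C = 0
The feasible region has finitely many vertices and no improving ray; the maximum is 129/8 at (67/36, 5/8).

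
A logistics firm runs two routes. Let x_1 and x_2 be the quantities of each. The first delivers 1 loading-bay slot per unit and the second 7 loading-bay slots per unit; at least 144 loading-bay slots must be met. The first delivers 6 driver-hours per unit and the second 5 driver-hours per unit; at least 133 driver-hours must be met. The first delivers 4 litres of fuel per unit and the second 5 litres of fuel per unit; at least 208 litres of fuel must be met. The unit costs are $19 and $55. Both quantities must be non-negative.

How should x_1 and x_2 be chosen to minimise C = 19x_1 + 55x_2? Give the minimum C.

x_1 = 32, x_2 = 16, minimum C = 1488

The feasible region is unbounded (it extends along (0, 1), (1, 0)), but C strictly increases along every unbounded feasible direction, so there is no improving ray and the minimum is attained at a vertex.

At the optimal vertex, x_1 + 7x_2 = 144 and 4x_1 + 5x_2 = 208.
Solving simultaneously gives x_1 = 32, x_2 = 16.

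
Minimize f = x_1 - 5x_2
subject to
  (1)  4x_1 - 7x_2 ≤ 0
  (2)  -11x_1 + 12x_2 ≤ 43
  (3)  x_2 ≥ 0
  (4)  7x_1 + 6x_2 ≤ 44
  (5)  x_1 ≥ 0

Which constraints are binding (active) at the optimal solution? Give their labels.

Corner points and f = x_1 - 5x_2:
  (0, 0) → f = 0
  (308/73, 176/73) → f = -572/73
  (9/5, 157/30) → f = -731/30
  (0, 43/12) → f = -215/12

The minimum is at (9/5, 157/30). Substituting into each constraint, equality holds for (2) and (4); the remaining constraints have slack.

(2) and (4)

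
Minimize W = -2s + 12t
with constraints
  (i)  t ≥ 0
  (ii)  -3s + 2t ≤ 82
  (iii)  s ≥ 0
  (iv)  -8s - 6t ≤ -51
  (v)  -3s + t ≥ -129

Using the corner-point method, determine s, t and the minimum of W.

Feasible corners and W = -2s + 12t:
  (51/8, 0) → W = -51/4
  (43, 0) → W = -86
  (0, 41) → W = 492
  (340/3, 211) → W = 6916/3
  (0, 17/2) → W = 102

s = 43, t = 0, minimum W = -86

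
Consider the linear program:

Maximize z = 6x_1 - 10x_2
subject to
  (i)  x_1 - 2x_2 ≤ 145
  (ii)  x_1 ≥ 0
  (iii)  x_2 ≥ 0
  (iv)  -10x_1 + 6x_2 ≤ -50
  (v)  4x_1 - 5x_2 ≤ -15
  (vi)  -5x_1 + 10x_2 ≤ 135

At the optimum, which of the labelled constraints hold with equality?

(iv) and (v)

Extreme points and z = 6x_1 - 10x_2:
  (170/13, 175/13) → z = -730/13
  (131/7, 160/7) → z = -814/7
  (35, 31) → z = -100

The maximum is at (170/13, 175/13). Substituting into each constraint, equality holds for (iv) and (v); the remaining constraints have slack.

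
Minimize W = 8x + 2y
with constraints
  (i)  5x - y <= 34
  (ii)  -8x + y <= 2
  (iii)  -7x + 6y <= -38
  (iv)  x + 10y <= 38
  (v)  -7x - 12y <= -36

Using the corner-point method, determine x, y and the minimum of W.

Corner points and W = 8x + 2y:
  (166/23, 48/23) → W = 1424/23
  (444/67, -58/67) → W = 3436/67
  (16/3, -1/9) → W = 382/9

The optimum lies where -7x + 6y = -38 and -7x - 12y = -36.
Solving simultaneously gives x = 16/3, y = -1/9.

x = 16/3, y = -1/9, minimum W = 382/9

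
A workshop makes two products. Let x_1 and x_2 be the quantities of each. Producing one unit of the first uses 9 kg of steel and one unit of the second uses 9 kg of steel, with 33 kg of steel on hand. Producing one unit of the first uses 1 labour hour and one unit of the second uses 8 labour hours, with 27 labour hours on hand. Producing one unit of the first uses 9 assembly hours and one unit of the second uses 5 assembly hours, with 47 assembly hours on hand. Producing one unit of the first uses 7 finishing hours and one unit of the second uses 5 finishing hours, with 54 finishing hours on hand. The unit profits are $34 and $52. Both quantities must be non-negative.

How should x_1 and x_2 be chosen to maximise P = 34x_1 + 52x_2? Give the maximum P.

Extreme points and P = 34x_1 + 52x_2:
  (0, 0) → P = 0
  (0, 27/8) → P = 351/2
  (11/3, 0) → P = 374/3
  (1/3, 10/3) → P = 554/3

At the optimal vertex, 9x_1 + 9x_2 = 33 and x_1 + 8x_2 = 27.
Solving simultaneously gives x_1 = 1/3, x_2 = 10/3.

x_1 = 1/3, x_2 = 10/3, maximum P = 554/3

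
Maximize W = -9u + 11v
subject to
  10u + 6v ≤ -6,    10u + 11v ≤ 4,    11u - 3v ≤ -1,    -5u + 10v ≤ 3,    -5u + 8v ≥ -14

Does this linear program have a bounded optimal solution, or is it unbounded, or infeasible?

unbounded

From the feasible point (-1/4, -7/12), moving in the direction (-8, -5) keeps every constraint satisfied while W increases without bound.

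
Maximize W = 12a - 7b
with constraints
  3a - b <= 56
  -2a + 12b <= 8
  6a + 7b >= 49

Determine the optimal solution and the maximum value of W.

a = 49/3, b = -7, maximum W = 245

Feasible corners and W = 12a - 7b:
  (20, 4) → W = 212
  (49/3, -7) → W = 245
  (266/43, 73/43) → W = 2681/43

The binding constraints are 3a - b = 56 and 6a + 7b = 49.
Solving simultaneously gives a = 49/3, b = -7.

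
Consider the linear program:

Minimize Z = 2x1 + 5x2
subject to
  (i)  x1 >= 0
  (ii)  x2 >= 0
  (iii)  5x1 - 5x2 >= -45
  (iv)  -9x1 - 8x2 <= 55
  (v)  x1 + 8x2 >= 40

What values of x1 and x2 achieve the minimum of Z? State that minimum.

x1 = 0, x2 = 5, minimum Z = 25

Vertices and Z = 2x1 + 5x2:
  (0, 9) → Z = 45
  (0, 5) → Z = 25
  (40, 0) → Z = 80
The feasible region is unbounded (it extends along (1, 1), (1, 0)), but Z strictly increases along every unbounded feasible direction, so there is no improving ray and the minimum is attained at a vertex.

The binding constraints are x1 = 0 and x1 + 8x2 = 40.
Solving simultaneously gives x1 = 0, x2 = 5.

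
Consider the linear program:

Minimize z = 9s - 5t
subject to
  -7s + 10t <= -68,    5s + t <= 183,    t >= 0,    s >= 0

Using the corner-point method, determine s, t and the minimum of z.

s = 68/7, t = 0, minimum z = 612/7

Extreme points and z = 9s - 5t:
  (1898/57, 941/57) → z = 12377/57
  (68/7, 0) → z = 612/7
  (183/5, 0) → z = 1647/5

The optimum lies where -7s + 10t = -68 and t = 0.
Solving simultaneously gives s = 68/7, t = 0.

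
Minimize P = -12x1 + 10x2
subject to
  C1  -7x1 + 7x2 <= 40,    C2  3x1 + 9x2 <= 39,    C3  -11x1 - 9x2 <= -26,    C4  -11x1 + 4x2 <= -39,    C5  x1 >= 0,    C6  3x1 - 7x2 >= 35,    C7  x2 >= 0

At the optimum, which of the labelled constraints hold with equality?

Corner points and P = -12x1 + 10x2:
  (49/4, 1/4) → P = -289/2
  (13, 0) → P = -156
  (35/3, 0) → P = -140

The minimum is at (13, 0). Substituting into each constraint, equality holds for C2 and C7; the remaining constraints have slack.

C2 and C7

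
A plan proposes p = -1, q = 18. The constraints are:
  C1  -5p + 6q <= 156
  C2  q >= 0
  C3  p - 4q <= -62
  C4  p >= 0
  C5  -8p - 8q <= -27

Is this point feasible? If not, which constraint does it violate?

not feasible — violates C4

Constraint C4: p = -1, which is not ≥ 0. All other constraints are satisfied.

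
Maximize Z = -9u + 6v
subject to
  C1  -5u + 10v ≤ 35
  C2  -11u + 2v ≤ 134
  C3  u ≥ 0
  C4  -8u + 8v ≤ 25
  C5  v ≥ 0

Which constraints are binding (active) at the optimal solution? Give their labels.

Extreme points and Z = -9u + 6v:
  (3/4, 31/8) → Z = 33/2
  (0, 25/8) → Z = 75/4
  (0, 0) → Z = 0
The feasible region is unbounded (it extends along (2, 1), (1, 0)), but Z strictly decreases along every unbounded feasible direction, so there is no improving ray and the maximum is attained at a vertex.

The maximum is at (0, 25/8). Substituting into each constraint, equality holds for C3 and C4; the remaining constraints have slack.

C3 and C4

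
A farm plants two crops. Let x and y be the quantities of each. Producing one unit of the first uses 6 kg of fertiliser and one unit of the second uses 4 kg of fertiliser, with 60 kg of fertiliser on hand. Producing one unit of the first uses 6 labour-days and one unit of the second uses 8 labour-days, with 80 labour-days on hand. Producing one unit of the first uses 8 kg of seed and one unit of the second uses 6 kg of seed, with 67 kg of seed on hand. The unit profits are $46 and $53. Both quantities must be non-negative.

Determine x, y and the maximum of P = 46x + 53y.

x = 2, y = 17/2, maximum P = 1085/2

Corner points and P = 46x + 53y:
  (0, 0) → P = 0
  (0, 10) → P = 530
  (67/8, 0) → P = 1541/4
  (2, 17/2) → P = 1085/2

The binding constraints are 6x + 8y = 80 and 8x + 6y = 67.
Solving simultaneously gives x = 2, y = 17/2.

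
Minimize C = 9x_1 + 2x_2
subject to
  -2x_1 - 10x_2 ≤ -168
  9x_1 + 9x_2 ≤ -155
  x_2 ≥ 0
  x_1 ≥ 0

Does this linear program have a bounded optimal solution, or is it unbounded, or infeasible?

infeasible

The boundaries -2x_1 - 10x_2 = -168 and 9x_1 + 9x_2 = -155 meet at (-1531/36, 911/36), but that point violates x_1 ≥ 0. Every candidate vertex is excluded by some other constraint, so the feasible region is empty.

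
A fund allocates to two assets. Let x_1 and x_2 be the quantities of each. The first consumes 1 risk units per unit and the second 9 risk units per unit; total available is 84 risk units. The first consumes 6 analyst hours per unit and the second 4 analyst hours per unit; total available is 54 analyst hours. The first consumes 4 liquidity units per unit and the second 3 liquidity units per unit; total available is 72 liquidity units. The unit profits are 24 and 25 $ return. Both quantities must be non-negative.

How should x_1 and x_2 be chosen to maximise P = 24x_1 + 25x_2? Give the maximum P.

x_1 = 3, x_2 = 9, maximum P = 297

Corner points and P = 24x_1 + 25x_2:
  (0, 0) → P = 0
  (0, 28/3) → P = 700/3
  (9, 0) → P = 216
  (3, 9) → P = 297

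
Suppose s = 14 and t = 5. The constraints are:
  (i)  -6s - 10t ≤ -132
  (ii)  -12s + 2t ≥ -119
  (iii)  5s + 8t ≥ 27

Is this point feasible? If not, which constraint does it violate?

not feasible — violates (ii)

Constraint (ii): -12s + 2t = -158, which is not ≥ -119. All other constraints are satisfied.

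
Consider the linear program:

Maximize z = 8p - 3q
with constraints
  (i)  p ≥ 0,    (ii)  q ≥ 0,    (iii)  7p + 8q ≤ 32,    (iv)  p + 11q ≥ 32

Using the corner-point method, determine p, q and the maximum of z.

p = 32/23, q = 64/23, maximum z = 64/23

Vertices and z = 8p - 3q:
  (0, 4) → z = -12
  (0, 32/11) → z = -96/11
  (32/23, 64/23) → z = 64/23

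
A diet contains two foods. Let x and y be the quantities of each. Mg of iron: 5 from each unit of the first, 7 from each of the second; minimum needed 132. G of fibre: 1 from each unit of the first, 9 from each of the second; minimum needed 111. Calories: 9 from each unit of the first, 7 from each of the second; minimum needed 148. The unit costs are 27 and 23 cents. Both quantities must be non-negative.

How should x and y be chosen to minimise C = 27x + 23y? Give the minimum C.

Corner points and C = 27x + 23y:
  (0, 148/7) → C = 3404/7
  (111, 0) → C = 2997
  (411/38, 423/38) → C = 10413/19
  (4, 16) → C = 476
The feasible region is unbounded (it extends along (0, 1), (1, 0)), but C strictly increases along every unbounded feasible direction, so there is no improving ray and the minimum is attained at a vertex.

x = 4, y = 16, minimum C = 476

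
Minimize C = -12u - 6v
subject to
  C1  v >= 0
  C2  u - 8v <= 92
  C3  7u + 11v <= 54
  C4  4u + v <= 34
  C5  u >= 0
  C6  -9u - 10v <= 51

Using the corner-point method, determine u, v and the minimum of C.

u = 54/7, v = 0, minimum C = -648/7

Feasible corners and C = -12u - 6v:
  (54/7, 0) → C = -648/7
  (0, 0) → C = 0
  (0, 54/11) → C = -324/11

The binding constraints are v = 0 and 7u + 11v = 54.
Solving simultaneously gives u = 54/7, v = 0.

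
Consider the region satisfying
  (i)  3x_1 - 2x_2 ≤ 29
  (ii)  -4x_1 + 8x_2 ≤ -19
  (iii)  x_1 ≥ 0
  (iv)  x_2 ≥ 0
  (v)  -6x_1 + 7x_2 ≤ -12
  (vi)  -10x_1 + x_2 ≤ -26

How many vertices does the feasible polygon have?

Pairwise boundary intersections that survive every other constraint:
  (97/8, 59/16)
  (29/3, 0)
  (19/4, 0)

3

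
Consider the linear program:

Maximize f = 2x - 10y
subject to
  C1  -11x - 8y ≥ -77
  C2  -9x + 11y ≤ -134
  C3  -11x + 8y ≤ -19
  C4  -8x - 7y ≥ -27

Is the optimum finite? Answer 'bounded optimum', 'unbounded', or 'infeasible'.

From the feasible point (323/13, -319/13), moving in the direction (-8, -11) keeps every constraint satisfied while f increases without bound.

unbounded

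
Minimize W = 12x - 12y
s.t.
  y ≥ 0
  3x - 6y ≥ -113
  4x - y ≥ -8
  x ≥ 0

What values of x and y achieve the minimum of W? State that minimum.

x = 65/21, y = 428/21, minimum W = -1452/7

The feasible region is unbounded (it extends along (1, 0), (2, 1)), but W strictly increases along every unbounded feasible direction, so there is no improving ray and the minimum is attained at a vertex.

The optimum lies where 3x - 6y = -113 and 4x - y = -8.
Solving simultaneously gives x = 65/21, y = 428/21.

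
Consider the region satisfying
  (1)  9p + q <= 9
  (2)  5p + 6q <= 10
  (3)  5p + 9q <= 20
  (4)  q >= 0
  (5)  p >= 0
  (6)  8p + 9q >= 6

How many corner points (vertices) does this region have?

5

Intersecting each pair of boundary lines and keeping only the points that satisfy every inequality leaves:
  (44/49, 45/49)
  (1, 0)
  (0, 5/3)
  (3/4, 0)
  (0, 2/3)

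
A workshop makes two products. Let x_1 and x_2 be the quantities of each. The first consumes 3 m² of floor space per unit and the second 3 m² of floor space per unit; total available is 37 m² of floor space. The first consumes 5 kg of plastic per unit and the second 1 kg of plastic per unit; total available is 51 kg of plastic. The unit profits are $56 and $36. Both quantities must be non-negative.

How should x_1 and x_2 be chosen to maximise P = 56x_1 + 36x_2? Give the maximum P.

x_1 = 29/3, x_2 = 8/3, maximum P = 1912/3

The optimum lies where 3x_1 + 3x_2 = 37 and 5x_1 + x_2 = 51.
Solving simultaneously gives x_1 = 29/3, x_2 = 8/3.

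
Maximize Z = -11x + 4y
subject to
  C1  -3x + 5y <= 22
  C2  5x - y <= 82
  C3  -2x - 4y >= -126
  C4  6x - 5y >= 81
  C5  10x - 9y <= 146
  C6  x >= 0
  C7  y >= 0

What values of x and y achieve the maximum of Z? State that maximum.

At the optimal vertex, 6x - 5y = 81 and y = 0.
Solving simultaneously gives x = 27/2, y = 0.

x = 27/2, y = 0, maximum Z = -297/2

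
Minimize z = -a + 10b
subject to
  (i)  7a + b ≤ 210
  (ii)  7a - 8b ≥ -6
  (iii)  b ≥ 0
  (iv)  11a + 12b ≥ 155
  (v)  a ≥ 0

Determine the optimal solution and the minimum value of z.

The binding constraints are 7a + b = 210 and b = 0.
Solving simultaneously gives a = 30, b = 0.

a = 30, b = 0, minimum z = -30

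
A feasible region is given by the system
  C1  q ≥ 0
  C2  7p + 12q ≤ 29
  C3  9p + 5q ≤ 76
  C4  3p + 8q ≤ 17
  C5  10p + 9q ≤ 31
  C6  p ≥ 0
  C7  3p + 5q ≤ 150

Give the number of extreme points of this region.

Pairwise boundary intersections that survive every other constraint:
  (31/10, 0)
  (0, 0)
  (7/5, 8/5)
  (37/19, 73/57)
  (0, 17/8)

5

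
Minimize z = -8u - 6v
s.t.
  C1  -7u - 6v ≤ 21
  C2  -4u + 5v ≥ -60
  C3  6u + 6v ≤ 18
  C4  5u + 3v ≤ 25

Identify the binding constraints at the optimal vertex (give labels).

Feasible corners and z = -8u - 6v:
  (255/59, -504/59) → z = 984/59
  (-39, 42) → z = 60
  (305/37, -200/37) → z = -1240/37
  (8, -5) → z = -34

The minimum is at (8, -5). Substituting into each constraint, equality holds for C3 and C4; the remaining constraints have slack.

C3 and C4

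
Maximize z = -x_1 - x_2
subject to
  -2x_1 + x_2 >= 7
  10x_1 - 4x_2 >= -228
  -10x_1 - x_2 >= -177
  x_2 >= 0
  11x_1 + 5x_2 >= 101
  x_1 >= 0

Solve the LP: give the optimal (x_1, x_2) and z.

x_1 = 22/7, x_2 = 93/7, maximum z = -115/7

Corner points and z = -x_1 - x_2:
  (85/6, 106/3) → z = -99/2
  (22/7, 93/7) → z = -115/7
  (48/5, 81) → z = -453/5
  (0, 57) → z = -57
  (0, 101/5) → z = -101/5

The binding constraints are -2x_1 + x_2 = 7 and 11x_1 + 5x_2 = 101.
Solving simultaneously gives x_1 = 22/7, x_2 = 93/7.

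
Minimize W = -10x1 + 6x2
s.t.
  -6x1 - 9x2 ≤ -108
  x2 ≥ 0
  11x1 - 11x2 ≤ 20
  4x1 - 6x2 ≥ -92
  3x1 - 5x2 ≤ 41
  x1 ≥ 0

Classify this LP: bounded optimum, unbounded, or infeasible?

bounded optimum

Vertices and W = -10x1 + 6x2:
  (456/55, 356/55) → W = -2424/55
  (0, 12) → W = 72
  (566/11, 546/11) → W = -2384/11
  (0, 46/3) → W = 92
The feasible region has finitely many vertices and no improving ray; the minimum is -2384/11 at (566/11, 546/11).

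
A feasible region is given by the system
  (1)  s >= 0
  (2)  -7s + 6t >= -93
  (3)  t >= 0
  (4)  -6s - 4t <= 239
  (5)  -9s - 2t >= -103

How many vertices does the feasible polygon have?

Of the 10 pairwise boundary intersections, those satisfying every inequality are:
  (0, 0)
  (0, 103/2)
  (103/9, 0)

3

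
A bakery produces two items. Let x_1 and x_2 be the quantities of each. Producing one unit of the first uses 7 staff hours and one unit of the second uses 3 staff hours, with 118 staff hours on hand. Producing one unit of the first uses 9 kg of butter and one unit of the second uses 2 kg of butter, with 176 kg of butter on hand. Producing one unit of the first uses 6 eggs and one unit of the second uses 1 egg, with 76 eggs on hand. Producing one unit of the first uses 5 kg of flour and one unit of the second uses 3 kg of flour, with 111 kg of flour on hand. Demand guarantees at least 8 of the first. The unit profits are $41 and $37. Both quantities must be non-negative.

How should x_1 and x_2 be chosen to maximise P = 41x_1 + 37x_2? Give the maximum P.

x_1 = 8, x_2 = 62/3, maximum P = 3278/3

Vertices and P = 41x_1 + 37x_2:
  (38/3, 0) → P = 1558/3
  (8, 0) → P = 328
  (10, 16) → P = 1002
  (8, 62/3) → P = 3278/3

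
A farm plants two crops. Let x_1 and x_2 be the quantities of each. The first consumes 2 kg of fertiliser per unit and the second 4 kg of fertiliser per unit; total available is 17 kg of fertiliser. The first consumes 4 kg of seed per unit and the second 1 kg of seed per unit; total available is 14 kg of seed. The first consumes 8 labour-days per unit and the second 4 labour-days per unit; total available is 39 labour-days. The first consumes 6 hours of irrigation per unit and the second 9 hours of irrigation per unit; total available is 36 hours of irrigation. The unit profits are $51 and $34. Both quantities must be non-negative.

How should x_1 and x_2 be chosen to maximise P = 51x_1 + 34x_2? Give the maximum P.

Corner points and P = 51x_1 + 34x_2:
  (0, 0) → P = 0
  (0, 4) → P = 136
  (7/2, 0) → P = 357/2
  (3, 2) → P = 221

x_1 = 3, x_2 = 2, maximum P = 221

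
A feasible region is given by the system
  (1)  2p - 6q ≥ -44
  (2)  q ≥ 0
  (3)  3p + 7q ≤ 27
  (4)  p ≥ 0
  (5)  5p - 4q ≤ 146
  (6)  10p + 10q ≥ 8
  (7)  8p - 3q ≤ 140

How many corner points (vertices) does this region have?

4

Of the 21 pairwise boundary intersections, those satisfying every inequality are:
  (9, 0)
  (4/5, 0)
  (0, 27/7)
  (0, 4/5)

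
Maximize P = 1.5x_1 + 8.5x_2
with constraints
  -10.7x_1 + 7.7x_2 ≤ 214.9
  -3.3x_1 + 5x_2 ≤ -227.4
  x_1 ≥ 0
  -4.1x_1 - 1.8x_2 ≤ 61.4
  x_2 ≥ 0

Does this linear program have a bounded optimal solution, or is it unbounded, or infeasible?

From the feasible point (758/11, 0), moving in the direction (5, 3.3) keeps every constraint satisfied while P increases without bound.

unbounded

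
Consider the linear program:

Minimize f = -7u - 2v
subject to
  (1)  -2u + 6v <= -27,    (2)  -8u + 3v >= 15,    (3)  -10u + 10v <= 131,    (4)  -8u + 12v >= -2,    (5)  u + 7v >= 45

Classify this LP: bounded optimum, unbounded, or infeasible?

infeasible

The boundaries -2u + 6v = -27 and -10u + 10v = 131 meet at (-132/5, -133/10), but that point violates u + 7v ≥ 45. Every candidate vertex is excluded by some other constraint, so the feasible region is empty.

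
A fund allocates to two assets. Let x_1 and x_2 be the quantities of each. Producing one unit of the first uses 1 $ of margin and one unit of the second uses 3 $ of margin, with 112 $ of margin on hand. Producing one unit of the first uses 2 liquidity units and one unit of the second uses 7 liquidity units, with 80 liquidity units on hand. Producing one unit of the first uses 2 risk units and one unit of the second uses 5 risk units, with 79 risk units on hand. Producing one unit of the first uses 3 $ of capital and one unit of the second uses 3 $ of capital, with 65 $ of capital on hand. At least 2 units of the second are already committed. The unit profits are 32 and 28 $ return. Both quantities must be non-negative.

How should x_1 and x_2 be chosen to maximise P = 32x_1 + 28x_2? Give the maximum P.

x_1 = 59/3, x_2 = 2, maximum P = 2056/3

Feasible corners and P = 32x_1 + 28x_2:
  (0, 80/7) → P = 320
  (0, 2) → P = 56
  (43/3, 22/3) → P = 664
  (59/3, 2) → P = 2056/3

The optimum lies where 3x_1 + 3x_2 = 65 and x_2 = 2.
Solving simultaneously gives x_1 = 59/3, x_2 = 2.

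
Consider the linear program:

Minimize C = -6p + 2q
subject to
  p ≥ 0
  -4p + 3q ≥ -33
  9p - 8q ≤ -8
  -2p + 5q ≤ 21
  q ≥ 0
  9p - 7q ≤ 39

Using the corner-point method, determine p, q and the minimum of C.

Extreme points and C = -6p + 2q:
  (0, 1) → C = 2
  (0, 21/5) → C = 42/5
  (128/29, 173/29) → C = -422/29

p = 128/29, q = 173/29, minimum C = -422/29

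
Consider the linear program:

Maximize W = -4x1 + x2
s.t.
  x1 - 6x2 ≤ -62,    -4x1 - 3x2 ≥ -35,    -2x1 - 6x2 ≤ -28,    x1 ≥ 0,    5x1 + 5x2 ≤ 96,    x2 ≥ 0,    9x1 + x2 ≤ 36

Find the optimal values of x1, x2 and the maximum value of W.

Feasible corners and W = -4x1 + x2:
  (8/9, 283/27) → W = 187/27
  (0, 31/3) → W = 31/3
  (0, 35/3) → W = 35/3

x1 = 0, x2 = 35/3, maximum W = 35/3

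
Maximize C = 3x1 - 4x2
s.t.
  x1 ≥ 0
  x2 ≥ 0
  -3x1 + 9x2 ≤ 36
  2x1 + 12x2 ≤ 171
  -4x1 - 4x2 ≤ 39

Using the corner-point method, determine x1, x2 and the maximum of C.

Vertices and C = 3x1 - 4x2:
  (0, 0) → C = 0
  (0, 4) → C = -16
  (171/2, 0) → C = 513/2
  (41/2, 65/6) → C = 109/6

x1 = 171/2, x2 = 0, maximum C = 513/2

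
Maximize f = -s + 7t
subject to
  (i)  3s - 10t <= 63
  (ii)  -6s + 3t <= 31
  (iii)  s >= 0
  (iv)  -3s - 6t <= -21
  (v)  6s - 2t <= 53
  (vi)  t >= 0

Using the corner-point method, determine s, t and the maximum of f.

Corner points and f = -s + 7t:
  (0, 31/3) → f = 217/3
  (221/6, 84) → f = 3307/6
  (0, 7/2) → f = 49/2
  (7, 0) → f = -7
  (53/6, 0) → f = -53/6

s = 221/6, t = 84, maximum f = 3307/6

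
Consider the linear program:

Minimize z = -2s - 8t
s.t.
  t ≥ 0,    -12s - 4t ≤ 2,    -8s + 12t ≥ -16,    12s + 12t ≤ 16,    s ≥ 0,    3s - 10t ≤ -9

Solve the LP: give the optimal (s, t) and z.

s = 0, t = 4/3, minimum z = -32/3

Feasible corners and z = -2s - 8t:
  (0, 4/3) → z = -32/3
  (1/3, 1) → z = -26/3
  (0, 9/10) → z = -36/5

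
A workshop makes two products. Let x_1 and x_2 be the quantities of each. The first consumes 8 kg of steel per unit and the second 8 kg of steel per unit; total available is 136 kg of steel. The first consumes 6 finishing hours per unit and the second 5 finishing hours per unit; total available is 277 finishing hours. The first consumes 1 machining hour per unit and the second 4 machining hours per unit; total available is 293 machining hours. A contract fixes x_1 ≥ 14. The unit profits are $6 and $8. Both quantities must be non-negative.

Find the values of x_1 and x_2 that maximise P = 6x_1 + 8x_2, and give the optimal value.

x_1 = 14, x_2 = 3, maximum P = 108

Feasible corners and P = 6x_1 + 8x_2:
  (17, 0) → P = 102
  (14, 0) → P = 84
  (14, 3) → P = 108

The binding constraints are 8x_1 + 8x_2 = 136 and x_1 = 14.
Solving simultaneously gives x_1 = 14, x_2 = 3.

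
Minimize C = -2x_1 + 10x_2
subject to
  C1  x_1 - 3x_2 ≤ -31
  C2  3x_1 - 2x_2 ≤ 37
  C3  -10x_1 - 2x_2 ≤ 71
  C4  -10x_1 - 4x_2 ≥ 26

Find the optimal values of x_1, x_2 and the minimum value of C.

x_1 = -275/32, x_2 = 239/32, minimum C = 735/8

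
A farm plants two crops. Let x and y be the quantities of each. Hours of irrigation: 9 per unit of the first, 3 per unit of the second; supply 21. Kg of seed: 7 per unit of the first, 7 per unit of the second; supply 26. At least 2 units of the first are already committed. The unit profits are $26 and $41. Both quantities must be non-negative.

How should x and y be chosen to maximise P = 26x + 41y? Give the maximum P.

Vertices and P = 26x + 41y:
  (7/3, 0) → P = 182/3
  (2, 0) → P = 52
  (2, 1) → P = 93

The binding constraints are 9x + 3y = 21 and x = 2.
Solving simultaneously gives x = 2, y = 1.

x = 2, y = 1, maximum P = 93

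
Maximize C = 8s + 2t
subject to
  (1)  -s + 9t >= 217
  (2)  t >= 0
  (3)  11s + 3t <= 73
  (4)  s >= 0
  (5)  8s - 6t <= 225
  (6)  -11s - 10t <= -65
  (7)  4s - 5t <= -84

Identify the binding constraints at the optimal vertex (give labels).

Corner points and C = 8s + 2t:
  (1/17, 410/17) → C = 828/17
  (0, 217/9) → C = 434/9
  (0, 73/3) → C = 146/3

The maximum is at (1/17, 410/17). Substituting into each constraint, equality holds for (1) and (3); the remaining constraints have slack.

(1) and (3)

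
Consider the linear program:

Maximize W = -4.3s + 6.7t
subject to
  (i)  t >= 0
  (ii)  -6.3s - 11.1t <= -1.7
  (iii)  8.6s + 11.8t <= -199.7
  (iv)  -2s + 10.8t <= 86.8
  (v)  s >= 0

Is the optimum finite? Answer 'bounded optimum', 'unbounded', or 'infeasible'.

infeasible

The boundaries t = 0 and -6.3s - 11.1t = -1.7 meet at (17/63, 0), but that point violates 8.6s + 11.8t ≤ -199.7. Every candidate vertex is excluded by some other constraint, so the feasible region is empty.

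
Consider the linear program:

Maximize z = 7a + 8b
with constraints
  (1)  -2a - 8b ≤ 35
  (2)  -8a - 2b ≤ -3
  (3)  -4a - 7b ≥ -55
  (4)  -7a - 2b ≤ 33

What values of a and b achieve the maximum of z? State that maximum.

Extreme points and z = 7a + 8b:
  (47/30, -143/30) → z = -163/6
  (685/18, -125/9) → z = 2795/18
  (-89/48, 107/12) → z = 2801/48

The binding constraints are -2a - 8b = 35 and -4a - 7b = -55.
Solving simultaneously gives a = 685/18, b = -125/9.

a = 685/18, b = -125/9, maximum z = 2795/18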